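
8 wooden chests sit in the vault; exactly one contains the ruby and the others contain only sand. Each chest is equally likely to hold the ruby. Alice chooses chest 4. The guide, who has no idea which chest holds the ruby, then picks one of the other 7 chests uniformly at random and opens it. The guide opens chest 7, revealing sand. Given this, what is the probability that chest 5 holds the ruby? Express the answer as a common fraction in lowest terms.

Apply Bayes' rule, conditioning on where the ruby actually is.
If it is in any of chests 1, 2, 3, 4, 5, 6, and 8 (prior 1/8 each): the guide picks chest 7 with probability 1/7 regardless, and it is not the prize; weight (1/8)·(1/7) = 1/56 each.
If it is in chest 7 (prior 1/8): the guide opened chest 7, so this case is ruled out; weight (1/8)·0 = 0.
The weights sum to 1/8.
So P(the ruby in chest 5 | the guide opened chest 7) = (1/56) / (1/8) = 1/7.

1/7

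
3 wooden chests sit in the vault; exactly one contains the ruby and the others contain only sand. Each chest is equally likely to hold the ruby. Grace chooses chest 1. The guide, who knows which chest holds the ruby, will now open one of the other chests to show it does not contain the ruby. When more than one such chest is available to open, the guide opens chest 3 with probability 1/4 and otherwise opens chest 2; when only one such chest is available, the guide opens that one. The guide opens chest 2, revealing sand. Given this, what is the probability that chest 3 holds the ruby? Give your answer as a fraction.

Condition on the true location of the ruby.
If it is in chest 1 (prior 1/3): chest 3 is available but not opened, probability 3/4; weight (1/3)·(3/4) = 1/4.
If it is in chest 2 (prior 1/3): the guide opened chest 2, so this case is ruled out; weight (1/3)·0 = 0.
If it is in chest 3 (prior 1/3): only chest 2 is available, probability 1; weight (1/3)·1 = 1/3.
The weights sum to 7/12.
So P(the ruby in chest 3 | the guide opened chest 2) = (1/3) / (7/12) = 4/7.

4/7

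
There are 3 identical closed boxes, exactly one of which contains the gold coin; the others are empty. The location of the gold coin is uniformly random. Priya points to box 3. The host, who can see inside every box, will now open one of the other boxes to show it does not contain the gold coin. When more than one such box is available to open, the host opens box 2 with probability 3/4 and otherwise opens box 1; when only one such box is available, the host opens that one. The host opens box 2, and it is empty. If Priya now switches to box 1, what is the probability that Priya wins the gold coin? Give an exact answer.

Apply Bayes' rule, conditioning on where the gold coin actually is.
If it is in box 1 (prior 1/3): only box 2 is available, probability 1; weight (1/3)·1 = 1/3.
If it is in box 2 (prior 1/3): the host opened box 2, so this case is ruled out; weight (1/3)·0 = 0.
If it is in box 3 (prior 1/3): box 2 is available, opened with probability 3/4; weight (1/3)·(3/4) = 1/4.
The weights sum to 7/12.
So P(the gold coin in box 1 | the host opened box 2) = (1/3) / (7/12) = 4/7.

4/7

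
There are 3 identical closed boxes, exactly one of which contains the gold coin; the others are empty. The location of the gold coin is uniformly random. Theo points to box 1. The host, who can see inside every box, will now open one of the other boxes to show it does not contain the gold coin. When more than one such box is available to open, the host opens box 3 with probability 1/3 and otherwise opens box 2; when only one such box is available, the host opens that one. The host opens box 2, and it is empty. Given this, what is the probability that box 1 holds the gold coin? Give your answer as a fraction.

Consider each possible location of the gold coin in turn.
If it is in box 1 (prior 1/3): box 3 is available but not opened, probability 2/3; weight (1/3)·(2/3) = 2/9.
If it is in box 2 (prior 1/3): the host opened box 2, so this case is ruled out; weight (1/3)·0 = 0.
If it is in box 3 (prior 1/3): only box 2 is available, probability 1; weight (1/3)·1 = 1/3.
The weights sum to 5/9.
So P(the gold coin in box 1 | the host opened box 2) = (2/9) / (5/9) = 2/5.

2/5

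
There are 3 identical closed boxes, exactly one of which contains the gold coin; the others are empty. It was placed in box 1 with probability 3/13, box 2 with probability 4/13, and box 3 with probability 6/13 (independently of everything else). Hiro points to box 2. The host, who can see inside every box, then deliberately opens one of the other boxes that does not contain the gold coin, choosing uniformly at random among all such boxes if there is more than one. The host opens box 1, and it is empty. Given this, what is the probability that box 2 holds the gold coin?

Condition on the true location of the gold coin.
If it is in box 1 (prior 3/13): the host opened box 1, so this case is ruled out; weight (3/13)·0 = 0.
If it is in box 2 (prior 4/13): the host has 2 equally likely choices, so probability 1/2; weight (4/13)·(1/2) = 2/13.
If it is in box 3 (prior 6/13): the host has no choice, probability 1; weight (6/13)·1 = 6/13.
The weights sum to 8/13.
So P(the gold coin in box 2 | the host opened box 1) = (2/13) / (8/13) = 1/4.

1/4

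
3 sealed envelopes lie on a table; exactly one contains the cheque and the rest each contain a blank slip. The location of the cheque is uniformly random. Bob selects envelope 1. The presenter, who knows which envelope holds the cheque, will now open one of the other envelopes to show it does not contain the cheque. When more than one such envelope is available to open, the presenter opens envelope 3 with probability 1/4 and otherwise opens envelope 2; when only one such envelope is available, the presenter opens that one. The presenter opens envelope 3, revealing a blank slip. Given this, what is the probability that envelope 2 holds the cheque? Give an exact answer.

4/5

Consider each possible location of the cheque in turn.
If it is in envelope 1 (prior 1/3): envelope 3 is available, opened with probability 1/4; weight (1/3)·(1/4) = 1/12.
If it is in envelope 2 (prior 1/3): only envelope 3 is available, probability 1; weight (1/3)·1 = 1/3.
If it is in envelope 3 (prior 1/3): the presenter opened envelope 3, so this case is ruled out; weight (1/3)·0 = 0.
The weights sum to 5/12.
So P(the cheque in envelope 2 | the presenter opened envelope 3) = (1/3) / (5/12) = 4/5.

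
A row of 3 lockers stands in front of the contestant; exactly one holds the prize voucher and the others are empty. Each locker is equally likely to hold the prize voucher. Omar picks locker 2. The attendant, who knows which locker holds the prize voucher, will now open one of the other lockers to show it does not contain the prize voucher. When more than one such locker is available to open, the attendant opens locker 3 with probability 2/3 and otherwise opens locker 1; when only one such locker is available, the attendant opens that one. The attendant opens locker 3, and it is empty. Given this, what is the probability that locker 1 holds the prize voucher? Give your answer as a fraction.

Apply Bayes' rule, conditioning on where the prize voucher actually is.
If it is in locker 1 (prior 1/3): only locker 3 is available, probability 1; weight (1/3)·1 = 1/3.
If it is in locker 2 (prior 1/3): locker 3 is available, opened with probability 2/3; weight (1/3)·(2/3) = 2/9.
If it is in locker 3 (prior 1/3): the attendant opened locker 3, so this case is ruled out; weight (1/3)·0 = 0.
The weights sum to 5/9.
So P(the prize voucher in locker 1 | the attendant opened locker 3) = (1/3) / (5/9) = 3/5.

3/5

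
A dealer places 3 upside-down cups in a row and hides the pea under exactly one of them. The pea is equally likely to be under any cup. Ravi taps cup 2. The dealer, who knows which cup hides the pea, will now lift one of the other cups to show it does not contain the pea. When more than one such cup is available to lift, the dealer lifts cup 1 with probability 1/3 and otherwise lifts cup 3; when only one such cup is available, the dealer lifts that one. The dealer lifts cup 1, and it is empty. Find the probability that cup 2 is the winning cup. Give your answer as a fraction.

1/4

Consider each possible location of the pea in turn.
If it is under cup 1 (prior 1/3): the dealer opened cup 1, so this case is ruled out; weight (1/3)·0 = 0.
If it is under cup 2 (prior 1/3): cup 1 is available, opened with probability 1/3; weight (1/3)·(1/3) = 1/9.
If it is under cup 3 (prior 1/3): only cup 1 is available, probability 1; weight (1/3)·1 = 1/3.
The weights sum to 4/9.
So P(the pea under cup 2 | the dealer opened cup 1) = (1/9) / (4/9) = 1/4.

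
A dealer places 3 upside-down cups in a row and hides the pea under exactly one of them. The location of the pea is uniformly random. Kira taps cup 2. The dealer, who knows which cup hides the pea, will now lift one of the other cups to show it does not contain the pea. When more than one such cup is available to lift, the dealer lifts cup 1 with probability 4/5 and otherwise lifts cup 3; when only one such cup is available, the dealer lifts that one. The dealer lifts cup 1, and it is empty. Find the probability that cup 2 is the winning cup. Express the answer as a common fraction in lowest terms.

Apply Bayes' rule, conditioning on where the pea actually is.
If it is under cup 1 (prior 1/3): the dealer opened cup 1, so this case is ruled out; weight (1/3)·0 = 0.
If it is under cup 2 (prior 1/3): cup 1 is available, opened with probability 4/5; weight (1/3)·(4/5) = 4/15.
If it is under cup 3 (prior 1/3): only cup 1 is available, probability 1; weight (1/3)·1 = 1/3.
The weights sum to 3/5.
So P(the pea under cup 2 | the dealer opened cup 1) = (4/15) / (3/5) = 4/9.

4/9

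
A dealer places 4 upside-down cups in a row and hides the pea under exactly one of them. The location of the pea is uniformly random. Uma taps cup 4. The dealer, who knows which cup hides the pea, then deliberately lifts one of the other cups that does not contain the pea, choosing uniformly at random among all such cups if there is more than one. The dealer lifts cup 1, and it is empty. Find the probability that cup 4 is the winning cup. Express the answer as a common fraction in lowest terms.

Apply Bayes' rule, conditioning on where the pea actually is.
If it is under cup 1 (prior 1/4): the dealer opened cup 1, so this case is ruled out; weight (1/4)·0 = 0.
If it is under either of cups 2 and 3 (prior 1/4 each): the dealer has 2 equally likely choices, so probability 1/2; weight (1/4)·(1/2) = 1/8 each.
If it is under cup 4 (prior 1/4): the dealer has 3 equally likely choices, so probability 1/3; weight (1/4)·(1/3) = 1/12.
The weights sum to 1/3.
So P(the pea under cup 4 | the dealer opened cup 1) = (1/12) / (1/3) = 1/4.

1/4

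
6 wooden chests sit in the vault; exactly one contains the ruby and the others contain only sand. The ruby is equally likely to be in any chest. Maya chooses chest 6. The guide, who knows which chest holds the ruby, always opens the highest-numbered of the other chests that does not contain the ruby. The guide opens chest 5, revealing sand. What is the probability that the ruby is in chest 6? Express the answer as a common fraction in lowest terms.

Apply Bayes' rule, conditioning on where the ruby actually is.
If it is in any of chests 1, 2, 3, 4, and 6 (prior 1/6 each): chest 5 is the highest-numbered option available, probability 1; weight (1/6)·1 = 1/6 each.
If it is in chest 5 (prior 1/6): the guide opened chest 5, so this case is ruled out; weight (1/6)·0 = 0.
The weights sum to 5/6.
So P(the ruby in chest 6 | the guide opened chest 5) = (1/6) / (5/6) = 1/5.

1/5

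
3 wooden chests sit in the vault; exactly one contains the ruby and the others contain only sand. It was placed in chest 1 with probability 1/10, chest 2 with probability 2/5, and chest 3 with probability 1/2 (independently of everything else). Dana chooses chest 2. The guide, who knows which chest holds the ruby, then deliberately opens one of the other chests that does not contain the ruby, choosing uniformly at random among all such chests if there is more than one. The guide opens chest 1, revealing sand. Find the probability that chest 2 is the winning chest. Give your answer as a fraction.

Consider each possible location of the ruby in turn.
If it is in chest 1 (prior 1/10): the guide opened chest 1, so this case is ruled out; weight (1/10)·0 = 0.
If it is in chest 2 (prior 2/5): the guide has 2 equally likely choices, so probability 1/2; weight (2/5)·(1/2) = 1/5.
If it is in chest 3 (prior 1/2): the guide has no choice, probability 1; weight (1/2)·1 = 1/2.
The weights sum to 7/10.
So P(the ruby in chest 2 | the guide opened chest 1) = (1/5) / (7/10) = 2/7.

2/7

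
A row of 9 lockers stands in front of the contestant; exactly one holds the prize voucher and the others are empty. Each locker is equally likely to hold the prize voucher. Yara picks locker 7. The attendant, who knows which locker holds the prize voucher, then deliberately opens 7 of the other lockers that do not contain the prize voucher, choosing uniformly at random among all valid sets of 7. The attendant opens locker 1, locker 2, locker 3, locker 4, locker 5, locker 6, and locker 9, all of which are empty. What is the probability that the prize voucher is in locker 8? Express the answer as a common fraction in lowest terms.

8/9

Consider each possible location of the prize voucher in turn.
If it is in any of lockers 1, 2, 3, 4, 5, 6, and 9 (prior 1/9 each): that locker was opened and seen not to hold the prize — ruled out; weight (1/9)·0 = 0 each.
If it is in locker 7 (prior 1/9): the attendant has 8 equally likely choices, so probability 1/8; weight (1/9)·(1/8) = 1/72.
If it is in locker 8 (prior 1/9): the attendant has no choice, probability 1; weight (1/9)·1 = 1/9.
The weights sum to 1/8.
So P(the prize voucher in locker 8 | the attendant opened locker 1, locker 2, locker 3, locker 4, locker 5, locker 6, and locker 9) = (1/9) / (1/8) = 8/9.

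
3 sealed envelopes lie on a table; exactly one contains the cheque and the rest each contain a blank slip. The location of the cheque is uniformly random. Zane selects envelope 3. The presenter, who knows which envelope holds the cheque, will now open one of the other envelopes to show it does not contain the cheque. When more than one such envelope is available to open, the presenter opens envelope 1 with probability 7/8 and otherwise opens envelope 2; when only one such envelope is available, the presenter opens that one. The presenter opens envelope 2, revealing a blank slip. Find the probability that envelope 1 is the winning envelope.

8/9

Condition on the true location of the cheque.
If it is in envelope 1 (prior 1/3): only envelope 2 is available, probability 1; weight (1/3)·1 = 1/3.
If it is in envelope 2 (prior 1/3): the presenter opened envelope 2, so this case is ruled out; weight (1/3)·0 = 0.
If it is in envelope 3 (prior 1/3): envelope 1 is available but not opened, probability 1/8; weight (1/3)·(1/8) = 1/24.
The weights sum to 3/8.
So P(the cheque in envelope 1 | the presenter opened envelope 2) = (1/3) / (3/8) = 8/9.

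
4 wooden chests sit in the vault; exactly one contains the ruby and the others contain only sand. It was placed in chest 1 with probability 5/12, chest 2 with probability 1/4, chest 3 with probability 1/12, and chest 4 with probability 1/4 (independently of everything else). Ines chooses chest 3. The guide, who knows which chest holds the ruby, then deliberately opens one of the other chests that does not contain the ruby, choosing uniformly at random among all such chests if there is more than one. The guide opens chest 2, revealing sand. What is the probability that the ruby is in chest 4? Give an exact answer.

9/26

Condition on the true location of the ruby.
If it is in chest 1 (prior 5/12): the guide has 2 equally likely choices, so probability 1/2; weight (5/12)·(1/2) = 5/24.
If it is in chest 2 (prior 1/4): the guide opened chest 2, so this case is ruled out; weight (1/4)·0 = 0.
If it is in chest 3 (prior 1/12): the guide has 3 equally likely choices, so probability 1/3; weight (1/12)·(1/3) = 1/36.
If it is in chest 4 (prior 1/4): the guide has 2 equally likely choices, so probability 1/2; weight (1/4)·(1/2) = 1/8.
The weights sum to 13/36.
So P(the ruby in chest 4 | the guide opened chest 2) = (1/8) / (13/36) = 9/26.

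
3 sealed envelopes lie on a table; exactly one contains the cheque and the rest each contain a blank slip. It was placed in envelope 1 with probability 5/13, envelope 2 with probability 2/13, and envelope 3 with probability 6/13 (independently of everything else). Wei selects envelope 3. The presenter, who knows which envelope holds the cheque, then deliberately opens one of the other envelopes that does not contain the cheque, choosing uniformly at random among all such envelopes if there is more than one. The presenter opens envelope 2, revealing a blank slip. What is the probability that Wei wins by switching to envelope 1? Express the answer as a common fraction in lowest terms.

5/8

Apply Bayes' rule, conditioning on where the cheque actually is.
If it is in envelope 1 (prior 5/13): the presenter has no choice, probability 1; weight (5/13)·1 = 5/13.
If it is in envelope 2 (prior 2/13): the presenter opened envelope 2, so this case is ruled out; weight (2/13)·0 = 0.
If it is in envelope 3 (prior 6/13): the presenter has 2 equally likely choices, so probability 1/2; weight (6/13)·(1/2) = 3/13.
The weights sum to 8/13.
So P(the cheque in envelope 1 | the presenter opened envelope 2) = (5/13) / (8/13) = 5/8.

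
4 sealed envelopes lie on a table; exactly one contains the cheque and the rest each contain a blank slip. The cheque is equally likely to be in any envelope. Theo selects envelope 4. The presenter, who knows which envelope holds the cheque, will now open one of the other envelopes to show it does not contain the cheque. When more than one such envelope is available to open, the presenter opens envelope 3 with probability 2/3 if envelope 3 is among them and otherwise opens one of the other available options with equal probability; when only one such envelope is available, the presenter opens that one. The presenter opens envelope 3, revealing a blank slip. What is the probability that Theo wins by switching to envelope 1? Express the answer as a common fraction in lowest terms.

1/3

Apply Bayes' rule, conditioning on where the cheque actually is.
If it is in any of envelopes 1, 2, and 4 (prior 1/4 each): envelope 3 is available, opened with probability 2/3; weight (1/4)·(2/3) = 1/6 each.
If it is in envelope 3 (prior 1/4): the presenter opened envelope 3, so this case is ruled out; weight (1/4)·0 = 0.
The weights sum to 1/2.
So P(the cheque in envelope 1 | the presenter opened envelope 3) = (1/6) / (1/2) = 1/3.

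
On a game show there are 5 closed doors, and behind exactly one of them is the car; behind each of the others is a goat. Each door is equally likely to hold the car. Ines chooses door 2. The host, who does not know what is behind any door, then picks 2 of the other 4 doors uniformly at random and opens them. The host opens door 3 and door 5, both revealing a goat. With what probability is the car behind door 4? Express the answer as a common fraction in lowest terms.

Consider each possible location of the car in turn.
If it is behind any of doors 1, 2, and 4 (prior 1/5 each): the host picks exactly this set with probability 1/6 regardless, and none is the prize; weight (1/5)·(1/6) = 1/30 each.
If it is behind either of doors 3 and 5 (prior 1/5 each): that door was opened and seen not to hold the prize — ruled out; weight (1/5)·0 = 0 each.
The weights sum to 1/10.
So P(the car behind door 4 | the host opened door 3 and door 5) = (1/30) / (1/10) = 1/3.

1/3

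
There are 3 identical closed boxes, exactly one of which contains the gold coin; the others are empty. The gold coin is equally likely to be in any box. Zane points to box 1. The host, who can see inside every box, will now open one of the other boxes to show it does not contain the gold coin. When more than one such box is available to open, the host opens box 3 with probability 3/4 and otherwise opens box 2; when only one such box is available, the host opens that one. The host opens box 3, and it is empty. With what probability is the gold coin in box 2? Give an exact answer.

Apply Bayes' rule, conditioning on where the gold coin actually is.
If it is in box 1 (prior 1/3): box 3 is available, opened with probability 3/4; weight (1/3)·(3/4) = 1/4.
If it is in box 2 (prior 1/3): only box 3 is available, probability 1; weight (1/3)·1 = 1/3.
If it is in box 3 (prior 1/3): the host opened box 3, so this case is ruled out; weight (1/3)·0 = 0.
The weights sum to 7/12.
So P(the gold coin in box 2 | the host opened box 3) = (1/3) / (7/12) = 4/7.

4/7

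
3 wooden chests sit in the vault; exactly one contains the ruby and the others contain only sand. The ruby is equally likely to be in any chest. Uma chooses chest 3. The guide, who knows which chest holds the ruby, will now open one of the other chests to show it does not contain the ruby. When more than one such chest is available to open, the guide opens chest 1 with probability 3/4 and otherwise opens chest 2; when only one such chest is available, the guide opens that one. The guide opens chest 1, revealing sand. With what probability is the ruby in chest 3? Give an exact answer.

3/7

Condition on the true location of the ruby.
If it is in chest 1 (prior 1/3): the guide opened chest 1, so this case is ruled out; weight (1/3)·0 = 0.
If it is in chest 2 (prior 1/3): only chest 1 is available, probability 1; weight (1/3)·1 = 1/3.
If it is in chest 3 (prior 1/3): chest 1 is available, opened with probability 3/4; weight (1/3)·(3/4) = 1/4.
The weights sum to 7/12.
So P(the ruby in chest 3 | the guide opened chest 1) = (1/4) / (7/12) = 3/7.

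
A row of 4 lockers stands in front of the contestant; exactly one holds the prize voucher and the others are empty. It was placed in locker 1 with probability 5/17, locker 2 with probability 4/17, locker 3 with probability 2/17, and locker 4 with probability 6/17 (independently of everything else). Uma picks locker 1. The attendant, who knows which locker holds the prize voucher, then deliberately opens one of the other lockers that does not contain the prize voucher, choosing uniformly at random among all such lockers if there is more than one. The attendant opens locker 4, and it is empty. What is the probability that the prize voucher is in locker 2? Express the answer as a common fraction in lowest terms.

3/7

Apply Bayes' rule, conditioning on where the prize voucher actually is.
If it is in locker 1 (prior 5/17): the attendant has 3 equally likely choices, so probability 1/3; weight (5/17)·(1/3) = 5/51.
If it is in locker 2 (prior 4/17): the attendant has 2 equally likely choices, so probability 1/2; weight (4/17)·(1/2) = 2/17.
If it is in locker 3 (prior 2/17): the attendant has 2 equally likely choices, so probability 1/2; weight (2/17)·(1/2) = 1/17.
If it is in locker 4 (prior 6/17): the attendant opened locker 4, so this case is ruled out; weight (6/17)·0 = 0.
The weights sum to 14/51.
So P(the prize voucher in locker 2 | the attendant opened locker 4) = (2/17) / (14/51) = 3/7.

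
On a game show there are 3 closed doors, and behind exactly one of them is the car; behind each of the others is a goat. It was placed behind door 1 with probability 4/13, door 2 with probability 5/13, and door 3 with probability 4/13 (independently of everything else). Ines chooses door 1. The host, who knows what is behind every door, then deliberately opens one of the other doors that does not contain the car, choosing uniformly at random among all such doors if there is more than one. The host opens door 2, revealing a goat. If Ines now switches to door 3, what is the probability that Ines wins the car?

2/3

Consider each possible location of the car in turn.
If it is behind door 1 (prior 4/13): the host has 2 equally likely choices, so probability 1/2; weight (4/13)·(1/2) = 2/13.
If it is behind door 2 (prior 5/13): the host opened door 2, so this case is ruled out; weight (5/13)·0 = 0.
If it is behind door 3 (prior 4/13): the host has no choice, probability 1; weight (4/13)·1 = 4/13.
The weights sum to 6/13.
So P(the car behind door 3 | the host opened door 2) = (4/13) / (6/13) = 2/3.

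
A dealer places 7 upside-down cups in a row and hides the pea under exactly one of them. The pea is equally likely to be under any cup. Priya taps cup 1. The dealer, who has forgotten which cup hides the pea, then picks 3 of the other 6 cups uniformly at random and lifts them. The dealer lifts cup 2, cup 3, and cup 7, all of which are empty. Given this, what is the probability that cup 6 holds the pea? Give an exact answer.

1/4

Because the dealer chose which cups to lift without knowing where the pea is, the choice is independent of the prize location. Learning that none of the 3 opened cups holds the pea simply rules out those 3 locations and leaves the remaining 4 cups still equally likely by symmetry.
So P(the pea under cup 6) = 1/4.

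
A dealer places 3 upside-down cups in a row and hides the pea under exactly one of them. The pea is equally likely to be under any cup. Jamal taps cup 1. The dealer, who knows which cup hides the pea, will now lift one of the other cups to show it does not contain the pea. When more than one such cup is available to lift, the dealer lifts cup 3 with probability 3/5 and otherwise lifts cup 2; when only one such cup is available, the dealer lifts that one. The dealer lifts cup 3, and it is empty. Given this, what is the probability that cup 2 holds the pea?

5/8

Condition on the true location of the pea.
If it is under cup 1 (prior 1/3): cup 3 is available, opened with probability 3/5; weight (1/3)·(3/5) = 1/5.
If it is under cup 2 (prior 1/3): only cup 3 is available, probability 1; weight (1/3)·1 = 1/3.
If it is under cup 3 (prior 1/3): the dealer opened cup 3, so this case is ruled out; weight (1/3)·0 = 0.
The weights sum to 8/15.
So P(the pea under cup 2 | the dealer opened cup 3) = (1/3) / (8/15) = 5/8.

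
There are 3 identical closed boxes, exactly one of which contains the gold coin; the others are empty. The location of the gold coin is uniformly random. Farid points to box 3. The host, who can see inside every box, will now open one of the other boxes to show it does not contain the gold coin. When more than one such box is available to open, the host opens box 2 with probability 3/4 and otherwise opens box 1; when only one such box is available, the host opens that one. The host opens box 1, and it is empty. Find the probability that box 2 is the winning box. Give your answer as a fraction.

Apply Bayes' rule, conditioning on where the gold coin actually is.
If it is in box 1 (prior 1/3): the host opened box 1, so this case is ruled out; weight (1/3)·0 = 0.
If it is in box 2 (prior 1/3): only box 1 is available, probability 1; weight (1/3)·1 = 1/3.
If it is in box 3 (prior 1/3): box 2 is available but not opened, probability 1/4; weight (1/3)·(1/4) = 1/12.
The weights sum to 5/12.
So P(the gold coin in box 2 | the host opened box 1) = (1/3) / (5/12) = 4/5.

4/5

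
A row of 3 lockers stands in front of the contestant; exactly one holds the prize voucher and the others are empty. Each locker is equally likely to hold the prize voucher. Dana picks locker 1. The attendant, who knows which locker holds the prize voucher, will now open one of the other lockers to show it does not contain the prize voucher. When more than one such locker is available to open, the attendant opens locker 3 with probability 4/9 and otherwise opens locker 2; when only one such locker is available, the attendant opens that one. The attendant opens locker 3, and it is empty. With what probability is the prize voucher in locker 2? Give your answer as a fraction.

9/13

Condition on the true location of the prize voucher.
If it is in locker 1 (prior 1/3): locker 3 is available, opened with probability 4/9; weight (1/3)·(4/9) = 4/27.
If it is in locker 2 (prior 1/3): only locker 3 is available, probability 1; weight (1/3)·1 = 1/3.
If it is in locker 3 (prior 1/3): the attendant opened locker 3, so this case is ruled out; weight (1/3)·0 = 0.
The weights sum to 13/27.
So P(the prize voucher in locker 2 | the attendant opened locker 3) = (1/3) / (13/27) = 9/13.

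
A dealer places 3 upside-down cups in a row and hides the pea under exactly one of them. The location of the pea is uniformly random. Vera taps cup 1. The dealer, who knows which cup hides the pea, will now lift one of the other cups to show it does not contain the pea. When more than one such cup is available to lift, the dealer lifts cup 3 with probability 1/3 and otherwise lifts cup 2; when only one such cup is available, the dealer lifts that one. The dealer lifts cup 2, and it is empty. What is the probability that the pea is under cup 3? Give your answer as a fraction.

Consider each possible location of the pea in turn.
If it is under cup 1 (prior 1/3): cup 3 is available but not opened, probability 2/3; weight (1/3)·(2/3) = 2/9.
If it is under cup 2 (prior 1/3): the dealer opened cup 2, so this case is ruled out; weight (1/3)·0 = 0.
If it is under cup 3 (prior 1/3): only cup 2 is available, probability 1; weight (1/3)·1 = 1/3.
The weights sum to 5/9.
So P(the pea under cup 3 | the dealer opened cup 2) = (1/3) / (5/9) = 3/5.

3/5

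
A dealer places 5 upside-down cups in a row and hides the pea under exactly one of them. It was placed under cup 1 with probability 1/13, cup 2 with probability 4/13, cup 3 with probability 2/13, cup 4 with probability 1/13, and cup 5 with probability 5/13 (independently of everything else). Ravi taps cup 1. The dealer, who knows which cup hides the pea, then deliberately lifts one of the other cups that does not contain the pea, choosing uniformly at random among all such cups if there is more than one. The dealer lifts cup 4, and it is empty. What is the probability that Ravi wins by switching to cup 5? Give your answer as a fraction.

20/47

Condition on the true location of the pea.
If it is under cup 1 (prior 1/13): the dealer has 4 equally likely choices, so probability 1/4; weight (1/13)·(1/4) = 1/52.
If it is under cup 2 (prior 4/13): the dealer has 3 equally likely choices, so probability 1/3; weight (4/13)·(1/3) = 4/39.
If it is under cup 3 (prior 2/13): the dealer has 3 equally likely choices, so probability 1/3; weight (2/13)·(1/3) = 2/39.
If it is under cup 4 (prior 1/13): the dealer opened cup 4, so this case is ruled out; weight (1/13)·0 = 0.
If it is under cup 5 (prior 5/13): the dealer has 3 equally likely choices, so probability 1/3; weight (5/13)·(1/3) = 5/39.
The weights sum to 47/156.
So P(the pea under cup 5 | the dealer opened cup 4) = (5/39) / (47/156) = 20/47.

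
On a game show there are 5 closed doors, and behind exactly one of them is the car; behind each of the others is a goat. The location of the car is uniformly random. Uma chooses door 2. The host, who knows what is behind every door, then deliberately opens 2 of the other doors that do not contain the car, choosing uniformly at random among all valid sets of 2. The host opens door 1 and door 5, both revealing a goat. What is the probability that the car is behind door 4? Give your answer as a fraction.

2/5

Consider each possible location of the car in turn.
If it is behind either of doors 1 and 5 (prior 1/5 each): that door was opened and seen not to hold the prize — ruled out; weight (1/5)·0 = 0 each.
If it is behind door 2 (prior 1/5): the host has 6 equally likely choices, so probability 1/6; weight (1/5)·(1/6) = 1/30.
If it is behind either of doors 3 and 4 (prior 1/5 each): the host has 3 equally likely choices, so probability 1/3; weight (1/5)·(1/3) = 1/15 each.
The weights sum to 1/6.
So P(the car behind door 4 | the host opened door 1 and door 5) = (1/15) / (1/6) = 2/5.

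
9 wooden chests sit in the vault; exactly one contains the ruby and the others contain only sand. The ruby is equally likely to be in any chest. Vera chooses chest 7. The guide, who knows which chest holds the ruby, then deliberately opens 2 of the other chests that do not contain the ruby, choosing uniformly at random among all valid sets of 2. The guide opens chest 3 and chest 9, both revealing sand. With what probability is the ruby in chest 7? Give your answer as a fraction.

Consider each possible location of the ruby in turn.
If it is in any of chests 1, 2, 4, 5, 6, and 8 (prior 1/9 each): the guide has 21 equally likely choices, so probability 1/21; weight (1/9)·(1/21) = 1/189 each.
If it is in either of chests 3 and 9 (prior 1/9 each): that chest was opened and seen not to hold the prize — ruled out; weight (1/9)·0 = 0 each.
If it is in chest 7 (prior 1/9): the guide has 28 equally likely choices, so probability 1/28; weight (1/9)·(1/28) = 1/252.
The weights sum to 1/28.
So P(the ruby in chest 7 | the guide opened chest 3 and chest 9) = (1/252) / (1/28) = 1/9.

1/9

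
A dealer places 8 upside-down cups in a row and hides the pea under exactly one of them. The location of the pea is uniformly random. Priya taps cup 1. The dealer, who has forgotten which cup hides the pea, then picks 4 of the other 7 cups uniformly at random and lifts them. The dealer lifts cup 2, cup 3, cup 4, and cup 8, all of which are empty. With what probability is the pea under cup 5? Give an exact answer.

Because the dealer chose which cups to lift without knowing where the pea is, the choice is independent of the prize location. Learning that none of the 4 opened cups holds the pea simply rules out those 4 locations and leaves the remaining 4 cups still equally likely by symmetry.
So P(the pea under cup 5) = 1/4.

1/4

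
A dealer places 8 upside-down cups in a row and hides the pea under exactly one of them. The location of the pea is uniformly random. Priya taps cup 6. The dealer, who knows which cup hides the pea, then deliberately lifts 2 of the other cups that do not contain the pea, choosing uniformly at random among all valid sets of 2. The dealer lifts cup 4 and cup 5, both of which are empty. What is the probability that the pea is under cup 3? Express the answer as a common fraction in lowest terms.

Apply Bayes' rule, conditioning on where the pea actually is.
If it is under any of cups 1, 2, 3, 7, and 8 (prior 1/8 each): the dealer has 15 equally likely choices, so probability 1/15; weight (1/8)·(1/15) = 1/120 each.
If it is under either of cups 4 and 5 (prior 1/8 each): that cup was opened and seen not to hold the prize — ruled out; weight (1/8)·0 = 0 each.
If it is under cup 6 (prior 1/8): the dealer has 21 equally likely choices, so probability 1/21; weight (1/8)·(1/21) = 1/168.
The weights sum to 1/21.
So P(the pea under cup 3 | the dealer opened cup 4 and cup 5) = (1/120) / (1/21) = 7/40.

7/40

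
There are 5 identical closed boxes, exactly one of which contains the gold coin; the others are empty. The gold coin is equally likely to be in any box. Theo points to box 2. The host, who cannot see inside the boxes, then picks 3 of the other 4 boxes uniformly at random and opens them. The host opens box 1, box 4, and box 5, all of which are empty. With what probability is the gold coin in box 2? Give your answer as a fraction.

Condition on the true location of the gold coin.
If it is in any of boxes 1, 4, and 5 (prior 1/5 each): that box was opened and seen not to hold the prize — ruled out; weight (1/5)·0 = 0 each.
If it is in either of boxes 2 and 3 (prior 1/5 each): the host picks exactly this set with probability 1/4 regardless, and none is the prize; weight (1/5)·(1/4) = 1/20 each.
The weights sum to 1/10.
So P(the gold coin in box 2 | the host opened box 1, box 4, and box 5) = (1/20) / (1/10) = 1/2.

1/2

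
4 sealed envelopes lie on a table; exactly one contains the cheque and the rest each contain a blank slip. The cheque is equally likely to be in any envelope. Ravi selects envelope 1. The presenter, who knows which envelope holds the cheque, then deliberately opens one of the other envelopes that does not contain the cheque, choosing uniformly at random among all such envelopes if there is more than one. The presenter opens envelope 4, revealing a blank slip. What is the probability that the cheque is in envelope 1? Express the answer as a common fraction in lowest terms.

1/4

Consider each possible location of the cheque in turn.
If it is in envelope 1 (prior 1/4): the presenter has 3 equally likely choices, so probability 1/3; weight (1/4)·(1/3) = 1/12.
If it is in either of envelopes 2 and 3 (prior 1/4 each): the presenter has 2 equally likely choices, so probability 1/2; weight (1/4)·(1/2) = 1/8 each.
If it is in envelope 4 (prior 1/4): the presenter opened envelope 4, so this case is ruled out; weight (1/4)·0 = 0.
The weights sum to 1/3.
So P(the cheque in envelope 1 | the presenter opened envelope 4) = (1/12) / (1/3) = 1/4.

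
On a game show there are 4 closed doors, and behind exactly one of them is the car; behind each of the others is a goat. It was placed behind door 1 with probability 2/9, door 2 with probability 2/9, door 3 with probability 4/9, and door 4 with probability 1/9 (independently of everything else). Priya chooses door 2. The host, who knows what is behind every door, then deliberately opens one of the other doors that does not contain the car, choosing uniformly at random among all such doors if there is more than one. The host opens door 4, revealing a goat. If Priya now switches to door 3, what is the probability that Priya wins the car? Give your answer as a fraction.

6/11

Consider each possible location of the car in turn.
If it is behind door 1 (prior 2/9): the host has 2 equally likely choices, so probability 1/2; weight (2/9)·(1/2) = 1/9.
If it is behind door 2 (prior 2/9): the host has 3 equally likely choices, so probability 1/3; weight (2/9)·(1/3) = 2/27.
If it is behind door 3 (prior 4/9): the host has 2 equally likely choices, so probability 1/2; weight (4/9)·(1/2) = 2/9.
If it is behind door 4 (prior 1/9): the host opened door 4, so this case is ruled out; weight (1/9)·0 = 0.
The weights sum to 11/27.
So P(the car behind door 3 | the host opened door 4) = (2/9) / (11/27) = 6/11.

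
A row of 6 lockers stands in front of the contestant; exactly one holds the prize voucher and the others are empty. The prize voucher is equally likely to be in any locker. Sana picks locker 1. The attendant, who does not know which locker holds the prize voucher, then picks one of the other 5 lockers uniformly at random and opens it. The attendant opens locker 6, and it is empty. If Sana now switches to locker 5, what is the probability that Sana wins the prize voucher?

Apply Bayes' rule, conditioning on where the prize voucher actually is.
If it is in any of lockers 1, 2, 3, 4, and 5 (prior 1/6 each): the attendant picks locker 6 with probability 1/5 regardless, and it is not the prize; weight (1/6)·(1/5) = 1/30 each.
If it is in locker 6 (prior 1/6): the attendant opened locker 6, so this case is ruled out; weight (1/6)·0 = 0.
The weights sum to 1/6.
So P(the prize voucher in locker 5 | the attendant opened locker 6) = (1/30) / (1/6) = 1/5.

1/5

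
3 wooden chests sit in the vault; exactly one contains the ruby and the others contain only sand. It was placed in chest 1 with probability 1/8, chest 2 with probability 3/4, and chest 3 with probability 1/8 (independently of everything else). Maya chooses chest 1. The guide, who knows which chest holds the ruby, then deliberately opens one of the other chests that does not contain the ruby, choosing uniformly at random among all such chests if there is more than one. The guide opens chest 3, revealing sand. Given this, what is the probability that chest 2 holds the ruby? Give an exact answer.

12/13

Apply Bayes' rule, conditioning on where the ruby actually is.
If it is in chest 1 (prior 1/8): the guide has 2 equally likely choices, so probability 1/2; weight (1/8)·(1/2) = 1/16.
If it is in chest 2 (prior 3/4): the guide has no choice, probability 1; weight (3/4)·1 = 3/4.
If it is in chest 3 (prior 1/8): the guide opened chest 3, so this case is ruled out; weight (1/8)·0 = 0.
The weights sum to 13/16.
So P(the ruby in chest 2 | the guide opened chest 3) = (3/4) / (13/16) = 12/13.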